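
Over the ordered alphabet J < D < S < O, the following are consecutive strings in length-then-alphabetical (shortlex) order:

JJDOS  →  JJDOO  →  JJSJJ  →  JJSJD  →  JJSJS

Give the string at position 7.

Stepping forward 2 times from JJSJS: JJSJS → JJSJO, then the target.

JJSDJ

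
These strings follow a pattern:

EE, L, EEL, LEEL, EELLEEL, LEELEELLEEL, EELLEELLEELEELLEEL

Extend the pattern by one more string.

LEELEELLEELEELLEELLEELEELLEEL

This is a Fibonacci-style word recurrence s(k) = s(k−2)·s(k−1): e.g. EE·L = EEL.
The next term joins LEELEELLEEL and EELLEELLEELEELLEEL.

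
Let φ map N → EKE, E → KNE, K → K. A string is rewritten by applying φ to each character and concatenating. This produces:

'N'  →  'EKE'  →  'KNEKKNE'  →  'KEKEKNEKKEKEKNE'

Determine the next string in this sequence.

KKNEKKNEKEKEKNEKKKNEKKNEKEKEKNE

Replace each of the 15 characters of KEKEKNEKKEKEKNE in place — K KNE K KNE K EKE KNE K K KNE K KNE K EKE KNE — and concatenate.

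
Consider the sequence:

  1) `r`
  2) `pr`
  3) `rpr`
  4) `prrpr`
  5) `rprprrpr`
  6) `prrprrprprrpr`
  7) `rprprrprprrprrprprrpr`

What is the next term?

prrprrprprrprrprprrprprrprrprprrpr

This is a Fibonacci-style word recurrence s(k) = s(k−2)·s(k−1): e.g. r·pr = rpr.
So term 8 is prrprrprprrpr·rprprrprprrprrprprrpr.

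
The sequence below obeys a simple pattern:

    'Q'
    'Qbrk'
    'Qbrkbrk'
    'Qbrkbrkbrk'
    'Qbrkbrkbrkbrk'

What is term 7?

The strings grow by a fixed suffix brk each time.
From Qbrkbrkbrkbrk, 2 further steps: Qbrkbrkbrkbrk → Qbrkbrkbrkbrkbrk → (answer).

Qbrkbrkbrkbrkbrkbrk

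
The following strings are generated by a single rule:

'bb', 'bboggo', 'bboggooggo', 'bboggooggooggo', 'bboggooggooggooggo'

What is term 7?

Every step adds oggo to the end: s(k+1) = s(k)·oggo.
From bboggooggooggooggo, 2 further steps: bboggooggooggooggo → bboggooggooggooggooggo → (answer).

bboggooggooggooggooggooggo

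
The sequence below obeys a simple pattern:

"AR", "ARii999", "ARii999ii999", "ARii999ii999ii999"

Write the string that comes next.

Each term is the previous one with ii999 appended.
So the next term is ARii999ii999ii999·ii999.

ARii999ii999ii999ii999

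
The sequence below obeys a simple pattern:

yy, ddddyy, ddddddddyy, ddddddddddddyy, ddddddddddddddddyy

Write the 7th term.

Every step adds dddd at the front: s(k+1) = dddd·s(k).
From ddddddddddddddddyy, 2 further steps: ddddddddddddddddyy → ddddddddddddddddddddyy → (answer).

ddddddddddddddddddddddddyy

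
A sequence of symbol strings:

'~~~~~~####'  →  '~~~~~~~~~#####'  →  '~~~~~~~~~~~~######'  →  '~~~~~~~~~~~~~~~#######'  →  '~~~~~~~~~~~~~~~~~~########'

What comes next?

Term n consists of 3n ~'s, followed by n+2 #'s, where the shown terms are n = 2, 3, 4, 5, 6.
At n = 7 the blocks have lengths 21, 9.

~~~~~~~~~~~~~~~~~~~~~#########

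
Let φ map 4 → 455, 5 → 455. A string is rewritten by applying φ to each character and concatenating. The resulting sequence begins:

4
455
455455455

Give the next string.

Expanding 455455455: 4→455, 5→455, 5→455, 4→455, 5→455, 5→455, 4→455, 5→455, 5→455. Concatenated: 455 455 455 455 455 455 455 455 455.

455455455455455455455455455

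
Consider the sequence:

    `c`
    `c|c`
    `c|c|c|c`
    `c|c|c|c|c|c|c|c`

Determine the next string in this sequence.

Every step duplicates the string with '|' between the halves.
Doubling c|c|c|c|c|c|c|c with '|' between the halves:

c|c|c|c|c|c|c|c|c|c|c|c|c|c|c|c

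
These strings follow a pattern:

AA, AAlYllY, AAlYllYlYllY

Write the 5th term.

AAlYllYlYllYlYllYlYllY

The strings grow by a fixed suffix lYllY each time.
From AAlYllYlYllY, 2 further steps: AAlYllYlYllY → AAlYllYlYllYlYllY → (answer).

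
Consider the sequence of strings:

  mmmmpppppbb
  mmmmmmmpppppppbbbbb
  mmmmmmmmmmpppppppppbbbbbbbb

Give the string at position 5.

The n-th term is 3n+1 m's then 2n+3 p's then 3n-1 b's (n = 1, 2, …).
Setting n = 5 gives 16, 13, 14 characters in each block.

mmmmmmmmmmmmmmmmpppppppppppppbbbbbbbbbbbbbb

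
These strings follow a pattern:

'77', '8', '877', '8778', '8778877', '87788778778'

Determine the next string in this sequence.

From term 3 onward, concatenate the last term with the second-to-last: 8·77 = 877, 877·8 = 8778, …
Continuing: 87788778778 · 8778877 gives term 7.

877887787788778877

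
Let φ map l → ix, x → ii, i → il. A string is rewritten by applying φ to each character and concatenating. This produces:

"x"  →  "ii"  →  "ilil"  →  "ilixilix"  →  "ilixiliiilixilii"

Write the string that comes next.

ilixiliiilixilililixiliiilixilil

φ(ilixiliiilixilii) expands symbol-by-symbol to il ix il ii il ix il il il ix il ii il ix il il; joining the 16 pieces gives the next term.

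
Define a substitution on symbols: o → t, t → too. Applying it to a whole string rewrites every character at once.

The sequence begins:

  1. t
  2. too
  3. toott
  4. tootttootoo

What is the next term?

Expanding tootttootoo: t→too, o→t, o→t, t→too, t→too, t→too, o→t, o→t, t→too, o→t, o→t. Concatenated: too t t too too too t t too t t.

tootttootootootttoott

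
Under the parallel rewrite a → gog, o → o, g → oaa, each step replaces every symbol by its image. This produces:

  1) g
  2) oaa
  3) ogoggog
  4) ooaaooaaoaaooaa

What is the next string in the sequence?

oogoggogoogoggogogoggogoogoggog

Replace each of the 15 characters of ooaaooaaoaaooaa in place — o o gog gog o o gog gog o gog gog o o gog gog — and concatenate.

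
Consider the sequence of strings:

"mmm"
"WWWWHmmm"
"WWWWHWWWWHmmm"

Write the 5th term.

Each term is the previous one with WWWWH prepended.
From WWWWHWWWWHmmm, 2 further steps: WWWWHWWWWHmmm → WWWWHWWWWHWWWWHmmm → (answer).

WWWWHWWWWHWWWWHWWWWHmmm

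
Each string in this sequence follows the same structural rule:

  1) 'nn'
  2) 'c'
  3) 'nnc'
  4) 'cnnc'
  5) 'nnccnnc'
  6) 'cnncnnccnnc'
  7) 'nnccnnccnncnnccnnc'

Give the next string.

cnncnnccnncnnccnnccnncnnccnnc

From term 3 onward, concatenate the second-to-last term with the last: nn·c = nnc, c·nnc = cnnc, …
Continuing: cnncnnccnnc · nnccnnccnncnnccnnc gives term 8.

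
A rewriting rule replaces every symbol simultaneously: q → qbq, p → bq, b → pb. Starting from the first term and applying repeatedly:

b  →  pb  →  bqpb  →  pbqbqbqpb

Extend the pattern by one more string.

bqpbqbqpbqbqpbqbqbqpb

Expanding pbqbqbqpb: p→bq, b→pb, q→qbq, b→pb, q→qbq, b→pb, q→qbq, p→bq, b→pb. Concatenated: bq pb qbq pb qbq pb qbq bq pb.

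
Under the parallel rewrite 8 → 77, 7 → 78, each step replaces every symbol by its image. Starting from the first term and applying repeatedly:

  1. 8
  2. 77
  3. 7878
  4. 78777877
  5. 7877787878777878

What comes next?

Replace each of the 16 characters of 7877787878777878 in place — 78 77 78 78 78 77 78 77 78 77 78 78 78 77 78 77 — and concatenate.

78777878787778777877787878777877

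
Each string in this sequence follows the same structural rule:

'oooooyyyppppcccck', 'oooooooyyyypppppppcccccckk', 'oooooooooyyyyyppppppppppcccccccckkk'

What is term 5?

oooooooooooooyyyyyyyppppppppppppppppcccccccccccckkkkk

The n-th term is 2n+3 o's then n+2 y's then 3n+1 p's then 2n+2 c's then n k's (n = 1, 2, …).
Setting n = 5 gives 13, 7, 16, 12, 5 characters in each block.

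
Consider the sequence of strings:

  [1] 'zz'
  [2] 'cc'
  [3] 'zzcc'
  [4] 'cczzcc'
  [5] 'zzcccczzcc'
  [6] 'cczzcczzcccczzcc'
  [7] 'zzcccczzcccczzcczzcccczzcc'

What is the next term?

This is a Fibonacci-style word recurrence s(k) = s(k−2)·s(k−1): e.g. zz·cc = zzcc.
The next term joins cczzcczzcccczzcc and zzcccczzcccczzcczzcccczzcc.

cczzcczzcccczzcczzcccczzcccczzcczzcccczzcc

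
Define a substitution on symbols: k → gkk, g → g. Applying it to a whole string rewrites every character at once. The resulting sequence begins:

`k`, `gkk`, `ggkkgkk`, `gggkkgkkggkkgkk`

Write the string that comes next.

Rewriting the 15 symbols of gggkkgkkggkkgkk one by one yields g g g gkk gkk g gkk gkk g g gkk gkk g gkk gkk; concatenated:

ggggkkgkkggkkgkkgggkkgkkggkkgkk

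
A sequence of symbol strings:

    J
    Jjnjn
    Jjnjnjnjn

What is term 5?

The strings grow by a fixed suffix jnjn each time.
From Jjnjnjnjn, 2 further steps: Jjnjnjnjn → Jjnjnjnjnjnjn → (answer).

Jjnjnjnjnjnjnjnjn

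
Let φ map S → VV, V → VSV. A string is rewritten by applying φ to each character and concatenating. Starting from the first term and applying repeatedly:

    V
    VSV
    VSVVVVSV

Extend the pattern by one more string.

Rewriting each symbol of VSVVVVSV: V→VSV, S→VV, V→VSV, V→VSV, V→VSV, V→VSV, S→VV, V→VSV, which concatenates to VSV VV VSV VSV VSV VSV VV VSV.

VSVVVVSVVSVVSVVSVVVVSV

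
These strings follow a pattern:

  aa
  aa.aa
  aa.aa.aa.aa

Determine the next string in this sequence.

Each string is two copies of the previous one joined by '.'.
Doubling aa.aa.aa.aa with '.' between the halves:

aa.aa.aa.aa.aa.aa.aa.aa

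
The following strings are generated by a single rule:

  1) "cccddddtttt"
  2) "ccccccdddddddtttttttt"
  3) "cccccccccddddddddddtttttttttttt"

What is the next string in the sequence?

ccccccccccccdddddddddddddtttttttttttttttt

Reading off run lengths: c runs 3, 6, 9; d runs 4, 7, 10; t runs 4, 8, 12 — each is linear in n (n = 1, 2, …).
For the next term, n = 4, so the run lengths are 12, 13, 16.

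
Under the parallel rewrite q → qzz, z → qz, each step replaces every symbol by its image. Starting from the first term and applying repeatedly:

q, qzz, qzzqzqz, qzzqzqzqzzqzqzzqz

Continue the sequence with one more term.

qzzqzqzqzzqzqzzqzqzzqzqzqzzqzqzzqzqzqzzqz

Replace each of the 17 characters of qzzqzqzqzzqzqzzqz in place — qzz qz qz qzz qz qzz qz qzz qz qz qzz qz qzz qz qz qzz qz — and concatenate.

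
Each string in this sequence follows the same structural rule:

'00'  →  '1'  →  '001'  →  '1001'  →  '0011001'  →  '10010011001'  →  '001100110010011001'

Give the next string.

10010011001001100110010011001

This is a Fibonacci-style word recurrence s(k) = s(k−2)·s(k−1): e.g. 00·1 = 001.
So term 8 is 10010011001·001100110010011001.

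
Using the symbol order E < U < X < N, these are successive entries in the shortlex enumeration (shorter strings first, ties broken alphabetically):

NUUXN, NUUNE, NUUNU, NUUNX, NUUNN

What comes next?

NUXEE

Find the rightmost character of NUUNN below N, bump it to the next letter, and reset everything to its right to E.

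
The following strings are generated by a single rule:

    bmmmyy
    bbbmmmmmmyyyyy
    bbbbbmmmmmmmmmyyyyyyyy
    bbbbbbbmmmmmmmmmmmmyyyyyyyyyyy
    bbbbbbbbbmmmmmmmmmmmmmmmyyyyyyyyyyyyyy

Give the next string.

bbbbbbbbbbbmmmmmmmmmmmmmmmmmmyyyyyyyyyyyyyyyyy

The n-th term is 2n-1 b's then 3n m's then 3n-1 y's (n = 1, 2, …).
Setting n = 6 gives 11, 18, 17 characters in each block.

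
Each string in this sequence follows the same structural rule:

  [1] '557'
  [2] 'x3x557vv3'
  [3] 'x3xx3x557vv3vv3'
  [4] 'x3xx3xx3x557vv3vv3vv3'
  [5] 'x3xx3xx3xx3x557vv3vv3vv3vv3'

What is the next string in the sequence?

s(k+1) = x3x·s(k)·vv3, so each term gains x3x as a prefix and vv3 as a suffix.
Applying this once more to x3xx3xx3xx3x557vv3vv3vv3vv3:

x3xx3xx3xx3xx3x557vv3vv3vv3vv3vv3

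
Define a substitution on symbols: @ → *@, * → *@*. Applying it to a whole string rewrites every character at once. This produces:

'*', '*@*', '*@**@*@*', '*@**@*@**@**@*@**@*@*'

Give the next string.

Applying the rule to each of the 21 symbols of *@**@*@**@**@*@**@*@* gives the pieces *@* *@ *@* *@* *@ *@* *@ *@* *@* *@ *@* *@* *@ *@* *@ *@* *@* *@ *@* *@ *@*, which concatenate to the answer.

*@**@*@**@**@*@**@*@**@**@*@**@**@*@**@*@**@**@*@**@*@*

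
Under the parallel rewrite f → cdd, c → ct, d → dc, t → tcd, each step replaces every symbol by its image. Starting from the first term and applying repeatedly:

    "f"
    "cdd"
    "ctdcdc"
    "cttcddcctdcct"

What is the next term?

Replace each of the 13 characters of cttcddcctdcct in place — ct tcd tcd ct dc dc ct ct tcd dc ct ct tcd — and concatenate.

cttcdtcdctdcdcctcttcddcctcttcd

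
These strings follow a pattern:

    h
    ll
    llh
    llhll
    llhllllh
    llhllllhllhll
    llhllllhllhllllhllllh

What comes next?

Each term (from the third on) is the previous term followed by the one before it: term 3 = ll·h = llh.
Continuing: llhllllhllhllllhllllh · llhllllhllhll gives term 8.

llhllllhllhllllhllllhllhllllhllhll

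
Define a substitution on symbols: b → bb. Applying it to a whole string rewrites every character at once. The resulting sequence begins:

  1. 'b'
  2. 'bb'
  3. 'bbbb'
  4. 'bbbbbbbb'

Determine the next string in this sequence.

Apply φ to bbbbbbbb symbol by symbol: b→bb, b→bb, b→bb, b→bb, b→bb, b→bb, b→bb, b→bb; joined: bb bb bb bb bb bb bb bb.

bbbbbbbbbbbbbbbb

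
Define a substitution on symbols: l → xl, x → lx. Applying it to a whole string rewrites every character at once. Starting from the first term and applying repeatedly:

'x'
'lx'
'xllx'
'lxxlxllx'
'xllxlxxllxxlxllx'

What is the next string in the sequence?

Applying the rule to each of the 16 symbols of xllxlxxllxxlxllx gives the pieces lx xl xl lx xl lx lx xl xl lx lx xl lx xl xl lx, which concatenate to the answer.

lxxlxllxxllxlxxlxllxlxxllxxlxllx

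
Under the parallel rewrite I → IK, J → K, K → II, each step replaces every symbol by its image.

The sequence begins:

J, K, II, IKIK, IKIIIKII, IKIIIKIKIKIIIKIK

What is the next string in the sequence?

φ(IKIIIKIKIKIIIKIK) expands symbol-by-symbol to IK II IK IK IK II IK II IK II IK IK IK II IK II; joining the 16 pieces gives the next term.

IKIIIKIKIKIIIKIIIKIIIKIKIKIIIKII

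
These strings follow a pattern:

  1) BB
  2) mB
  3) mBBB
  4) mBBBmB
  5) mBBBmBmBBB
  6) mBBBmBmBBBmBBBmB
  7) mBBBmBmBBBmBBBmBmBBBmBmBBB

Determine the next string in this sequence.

From term 3 onward, concatenate the last term with the second-to-last: mB·BB = mBBB, mBBB·mB = mBBBmB, …
Continuing: mBBBmBmBBBmBBBmBmBBBmBmBBB · mBBBmBmBBBmBBBmB gives term 8.

mBBBmBmBBBmBBBmBmBBBmBmBBBmBBBmBmBBBmBBBmB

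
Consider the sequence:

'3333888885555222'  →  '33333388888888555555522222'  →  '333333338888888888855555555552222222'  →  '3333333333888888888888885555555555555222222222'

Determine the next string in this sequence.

Reading off run lengths: 3 runs 4, 6, 8, 10; 8 runs 5, 8, 11, 14; 5 runs 4, 7, 10, 13; 2 runs 3, 5, 7, 9 — each is linear in n (n = 1, 2, …).
Setting n = 5 gives 12, 17, 16, 11 characters in each block.

33333333333388888888888888888555555555555555522222222222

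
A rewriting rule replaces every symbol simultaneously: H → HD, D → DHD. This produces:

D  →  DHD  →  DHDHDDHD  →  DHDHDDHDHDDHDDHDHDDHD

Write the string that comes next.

DHDHDDHDHDDHDDHDHDDHDHDDHDDHDHDDHDDHDHDDHDHDDHDDHDHDDHD

φ(DHDHDDHDHDDHDDHDHDDHD) expands symbol-by-symbol to DHD HD DHD HD DHD DHD HD DHD HD DHD DHD HD DHD DHD HD DHD HD DHD DHD HD DHD; joining the 21 pieces gives the next term.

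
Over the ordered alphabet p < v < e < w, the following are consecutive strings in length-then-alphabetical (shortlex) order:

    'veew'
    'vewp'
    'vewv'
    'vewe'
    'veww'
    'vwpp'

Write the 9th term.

vwpw

Continuing the enumeration 3 steps past vwpp: vwpp → vwpv → vwpe → (answer).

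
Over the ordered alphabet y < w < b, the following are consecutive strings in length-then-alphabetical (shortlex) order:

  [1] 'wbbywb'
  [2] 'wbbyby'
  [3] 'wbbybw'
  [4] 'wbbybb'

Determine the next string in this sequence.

wbbwyy

Find the rightmost character of wbbybb below b, bump it to the next letter, and reset everything to its right to y.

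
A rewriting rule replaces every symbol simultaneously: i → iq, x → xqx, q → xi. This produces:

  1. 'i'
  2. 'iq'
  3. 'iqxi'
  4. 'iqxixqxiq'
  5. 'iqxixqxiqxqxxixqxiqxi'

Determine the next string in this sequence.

φ(iqxixqxiqxqxxixqxiqxi) expands symbol-by-symbol to iq xi xqx iq xqx xi xqx iq xi xqx xi xqx xqx iq xqx xi xqx iq xi xqx iq; joining the 21 pieces gives the next term.

iqxixqxiqxqxxixqxiqxixqxxixqxxqxiqxqxxixqxiqxixqxiq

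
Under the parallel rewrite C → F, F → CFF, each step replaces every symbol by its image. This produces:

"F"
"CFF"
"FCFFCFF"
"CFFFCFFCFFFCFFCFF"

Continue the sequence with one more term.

Rewriting the 17 symbols of CFFFCFFCFFFCFFCFF one by one yields F CFF CFF CFF F CFF CFF F CFF CFF CFF F CFF CFF F CFF CFF; concatenated:

FCFFCFFCFFFCFFCFFFCFFCFFCFFFCFFCFFFCFFCFF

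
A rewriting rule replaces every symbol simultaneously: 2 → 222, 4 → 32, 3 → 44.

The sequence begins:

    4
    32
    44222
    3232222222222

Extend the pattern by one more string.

4422244222222222222222222222222222222

Applying the rule to each of the 13 symbols of 3232222222222 gives the pieces 44 222 44 222 222 222 222 222 222 222 222 222 222, which concatenate to the answer.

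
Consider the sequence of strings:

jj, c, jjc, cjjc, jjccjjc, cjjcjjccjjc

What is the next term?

jjccjjccjjcjjccjjc

From term 3 onward, concatenate the second-to-last term with the last: jj·c = jjc, c·jjc = cjjc, …
Continuing: jjccjjc · cjjcjjccjjc gives term 7.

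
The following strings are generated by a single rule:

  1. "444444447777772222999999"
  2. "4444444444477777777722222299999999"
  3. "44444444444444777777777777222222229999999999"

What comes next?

Each string has the form 4^{3n+2} 7^{3n} 2^{2n} 9^{2n+2}, where the shown terms are n = 2, 3, 4.
Setting n = 5 gives 17, 15, 10, 12 characters in each block.

444444444444444447777777777777772222222222999999999999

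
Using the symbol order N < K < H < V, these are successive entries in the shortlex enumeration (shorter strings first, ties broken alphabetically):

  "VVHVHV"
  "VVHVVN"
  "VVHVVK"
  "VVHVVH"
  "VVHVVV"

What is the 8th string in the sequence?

VVVNNH

Advancing 3 positions from VVHVVV through VVHVVV → VVVNNN → VVVNNK reaches term 8.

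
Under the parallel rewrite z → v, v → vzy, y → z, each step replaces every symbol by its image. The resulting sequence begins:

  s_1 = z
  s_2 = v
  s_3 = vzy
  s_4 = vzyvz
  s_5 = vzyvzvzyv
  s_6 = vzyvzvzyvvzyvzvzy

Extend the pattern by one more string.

vzyvzvzyvvzyvzvzyvzyvzvzyvvzyvz

Applying the rule to each of the 17 symbols of vzyvzvzyvvzyvzvzy gives the pieces vzy v z vzy v vzy v z vzy vzy v z vzy v vzy v z, which concatenate to the answer.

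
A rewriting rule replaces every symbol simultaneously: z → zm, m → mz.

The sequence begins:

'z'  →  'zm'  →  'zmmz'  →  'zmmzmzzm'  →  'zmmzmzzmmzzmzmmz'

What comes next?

Applying the rule to each of the 16 symbols of zmmzmzzmmzzmzmmz gives the pieces zm mz mz zm mz zm zm mz mz zm zm mz zm mz mz zm, which concatenate to the answer.

zmmzmzzmmzzmzmmzmzzmzmmzzmmzmzzm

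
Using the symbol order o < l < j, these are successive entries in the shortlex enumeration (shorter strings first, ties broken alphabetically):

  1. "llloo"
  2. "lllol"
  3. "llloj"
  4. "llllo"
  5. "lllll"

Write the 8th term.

llljl

Advancing 3 positions from lllll through lllll → llllj → llljo reaches term 8.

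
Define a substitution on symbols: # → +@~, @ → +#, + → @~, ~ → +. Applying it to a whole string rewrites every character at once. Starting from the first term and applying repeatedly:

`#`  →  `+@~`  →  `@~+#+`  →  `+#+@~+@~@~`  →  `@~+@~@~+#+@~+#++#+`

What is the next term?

Applying the rule to each of the 18 symbols of @~+@~@~+#+@~+#++#+ gives the pieces +# + @~ +# + +# + @~ +@~ @~ +# + @~ +@~ @~ @~ +@~ @~, which concatenate to the answer.

+#+@~+#++#+@~+@~@~+#+@~+@~@~@~+@~@~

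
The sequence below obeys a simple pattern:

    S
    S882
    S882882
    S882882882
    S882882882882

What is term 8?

The strings grow by a fixed suffix 882 each time.
From S882882882882, 3 further steps: S882882882882 → S882882882882882 → S882882882882882882 → (answer).

S882882882882882882882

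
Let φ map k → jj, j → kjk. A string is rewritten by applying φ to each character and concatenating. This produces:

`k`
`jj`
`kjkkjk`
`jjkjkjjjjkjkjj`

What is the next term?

kjkkjkjjkjkjjkjkkjkkjkkjkjjkjkjjkjkkjk

φ(jjkjkjjjjkjkjj) expands symbol-by-symbol to kjk kjk jj kjk jj kjk kjk kjk kjk jj kjk jj kjk kjk; joining the 14 pieces gives the next term.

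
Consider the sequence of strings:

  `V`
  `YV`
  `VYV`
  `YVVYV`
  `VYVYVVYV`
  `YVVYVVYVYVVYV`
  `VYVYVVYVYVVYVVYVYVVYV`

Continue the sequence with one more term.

This is a Fibonacci-style word recurrence s(k) = s(k−2)·s(k−1): e.g. V·YV = VYV.
The next term joins YVVYVVYVYVVYV and VYVYVVYVYVVYVVYVYVVYV.

YVVYVVYVYVVYVVYVYVVYVYVVYVVYVYVVYV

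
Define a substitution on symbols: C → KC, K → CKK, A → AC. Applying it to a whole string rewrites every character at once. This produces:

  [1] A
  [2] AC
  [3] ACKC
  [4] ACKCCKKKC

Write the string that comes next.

Apply φ to ACKCCKKKC symbol by symbol: A→AC, C→KC, K→CKK, C→KC, C→KC, K→CKK, K→CKK, K→CKK, C→KC; joined: AC KC CKK KC KC CKK CKK CKK KC.

ACKCCKKKCKCCKKCKKCKKKC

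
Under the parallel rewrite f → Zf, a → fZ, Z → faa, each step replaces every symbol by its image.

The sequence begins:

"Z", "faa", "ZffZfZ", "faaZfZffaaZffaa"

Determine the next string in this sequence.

Rewriting the 15 symbols of faaZfZffaaZffaa one by one yields Zf fZ fZ faa Zf faa Zf Zf fZ fZ faa Zf Zf fZ fZ; concatenated:

ZffZfZfaaZffaaZfZffZfZfaaZfZffZfZ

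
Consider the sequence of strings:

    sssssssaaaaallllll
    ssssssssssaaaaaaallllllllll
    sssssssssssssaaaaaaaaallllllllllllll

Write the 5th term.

sssssssssssssssssssaaaaaaaaaaaaallllllllllllllllllllll

Each string has the form s^{3n+1} a^{2n+1} l^{4n-2}, where the shown terms are n = 2, 3, 4.
For term 5, n = 6, so the run lengths are 19, 13, 22.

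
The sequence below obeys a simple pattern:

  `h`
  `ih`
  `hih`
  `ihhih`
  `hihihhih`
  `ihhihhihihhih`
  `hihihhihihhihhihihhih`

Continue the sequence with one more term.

ihhihhihihhihhihihhihihhihhihihhih

Each term (from the third on) is the two preceding terms concatenated in order: term 3 = h·ih = hih.
The next term joins ihhihhihihhih and hihihhihihhihhihihhih.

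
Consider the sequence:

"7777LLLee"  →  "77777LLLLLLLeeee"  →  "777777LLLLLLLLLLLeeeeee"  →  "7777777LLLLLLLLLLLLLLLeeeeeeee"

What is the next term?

Each string has the form 7^{n+3} L^{4n-1} e^{2n} (n = 1, 2, …).
For the next term, n = 5, so the run lengths are 8, 19, 10.

77777777LLLLLLLLLLLLLLLLLLLeeeeeeeeee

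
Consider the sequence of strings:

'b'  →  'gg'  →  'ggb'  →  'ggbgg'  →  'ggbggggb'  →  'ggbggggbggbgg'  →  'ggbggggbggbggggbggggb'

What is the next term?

This is a Fibonacci-style word recurrence s(k) = s(k−1)·s(k−2): e.g. gg·b = ggb.
Continuing: ggbggggbggbggggbggggb · ggbggggbggbgg gives term 8.

ggbggggbggbggggbggggbggbggggbggbgg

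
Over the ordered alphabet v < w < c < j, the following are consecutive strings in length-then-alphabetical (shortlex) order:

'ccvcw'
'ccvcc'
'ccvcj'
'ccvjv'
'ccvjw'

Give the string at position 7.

ccvjj

Advancing 2 positions from ccvjw through ccvjw → ccvjc reaches term 7.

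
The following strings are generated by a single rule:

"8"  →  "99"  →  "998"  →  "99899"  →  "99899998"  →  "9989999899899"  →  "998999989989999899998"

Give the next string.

Each term (from the third on) is the previous term followed by the one before it: term 3 = 99·8 = 998.
The next term joins 998999989989999899998 and 9989999899899.

9989999899899998999989989999899899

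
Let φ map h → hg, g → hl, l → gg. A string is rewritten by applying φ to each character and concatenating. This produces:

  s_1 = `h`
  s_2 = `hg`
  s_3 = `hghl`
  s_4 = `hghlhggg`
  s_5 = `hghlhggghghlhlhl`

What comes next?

hghlhggghghlhlhlhghlhggghggghggg

Applying the rule to each of the 16 symbols of hghlhggghghlhlhl gives the pieces hg hl hg gg hg hl hl hl hg hl hg gg hg gg hg gg, which concatenate to the answer.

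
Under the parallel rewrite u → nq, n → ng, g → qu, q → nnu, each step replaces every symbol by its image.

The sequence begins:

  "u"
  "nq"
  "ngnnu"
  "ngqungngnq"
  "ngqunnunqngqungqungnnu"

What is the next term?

Rewriting the 22 symbols of ngqunnunqngqungqungnnu one by one yields ng qu nnu nq ng ng nq ng nnu ng qu nnu nq ng qu nnu nq ng qu ng ng nq; concatenated:

ngqunnunqngngnqngnnungqunnunqngqunnunqngqungngnq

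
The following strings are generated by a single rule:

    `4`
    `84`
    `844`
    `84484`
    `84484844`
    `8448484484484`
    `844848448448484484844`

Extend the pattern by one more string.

From term 3 onward, concatenate the last term with the second-to-last: 84·4 = 844, 844·84 = 84484, …
Continuing: 844848448448484484844 · 8448484484484 gives term 8.

8448484484484844848448448484484484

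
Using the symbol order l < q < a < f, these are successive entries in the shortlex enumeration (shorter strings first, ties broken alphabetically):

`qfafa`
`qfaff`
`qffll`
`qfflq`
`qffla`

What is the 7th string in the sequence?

Advancing 2 positions from qffla through qffla → qfflf reaches term 7.

qffql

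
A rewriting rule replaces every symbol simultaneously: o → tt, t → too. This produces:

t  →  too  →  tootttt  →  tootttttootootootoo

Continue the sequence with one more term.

φ(tootttttootootootoo) expands symbol-by-symbol to too tt tt too too too too too tt tt too tt tt too tt tt too tt tt; joining the 19 pieces gives the next term.

tootttttootootootootootttttootttttootttttootttt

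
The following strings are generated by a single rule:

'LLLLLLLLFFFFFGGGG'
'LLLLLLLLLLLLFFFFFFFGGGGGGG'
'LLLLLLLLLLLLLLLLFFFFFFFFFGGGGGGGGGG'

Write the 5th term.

LLLLLLLLLLLLLLLLLLLLLLLLFFFFFFFFFFFFFGGGGGGGGGGGGGGGG

Each string has the form L^{4n} F^{2n+1} G^{3n-2}, where the shown terms are n = 2, 3, 4.
At n = 6 the blocks have lengths 24, 13, 16.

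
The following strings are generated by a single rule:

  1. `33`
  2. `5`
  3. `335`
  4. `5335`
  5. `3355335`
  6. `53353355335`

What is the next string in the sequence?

This is a Fibonacci-style word recurrence s(k) = s(k−2)·s(k−1): e.g. 33·5 = 335.
So term 7 is 3355335·53353355335.

335533553353355335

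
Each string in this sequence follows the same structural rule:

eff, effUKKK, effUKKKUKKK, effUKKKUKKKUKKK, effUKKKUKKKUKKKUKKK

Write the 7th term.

effUKKKUKKKUKKKUKKKUKKKUKKK

The strings grow by a fixed suffix UKKK each time.
From effUKKKUKKKUKKKUKKK, 2 further steps: effUKKKUKKKUKKKUKKK → effUKKKUKKKUKKKUKKKUKKK → (answer).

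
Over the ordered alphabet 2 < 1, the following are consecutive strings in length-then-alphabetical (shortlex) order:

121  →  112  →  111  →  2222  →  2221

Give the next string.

2212

The successor of 2221 increments the rightmost position that isn't already 1 and resets every position after it to 2.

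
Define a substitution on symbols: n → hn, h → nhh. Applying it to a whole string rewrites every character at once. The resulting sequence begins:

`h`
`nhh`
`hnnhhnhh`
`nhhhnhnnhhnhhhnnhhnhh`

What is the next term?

hnnhhnhhnhhhnnhhhnhnnhhnhhhnnhhnhhnhhhnhnnhhnhhhnnhhnhh

φ(nhhhnhnnhhnhhhnnhhnhh) expands symbol-by-symbol to hn nhh nhh nhh hn nhh hn hn nhh nhh hn nhh nhh nhh hn hn nhh nhh hn nhh nhh; joining the 21 pieces gives the next term.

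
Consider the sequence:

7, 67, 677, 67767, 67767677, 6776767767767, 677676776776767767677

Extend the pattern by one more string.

Each term (from the third on) is the previous term followed by the one before it: term 3 = 67·7 = 677.
Continuing: 677676776776767767677 · 6776767767767 gives term 8.

6776767767767677676776776767767767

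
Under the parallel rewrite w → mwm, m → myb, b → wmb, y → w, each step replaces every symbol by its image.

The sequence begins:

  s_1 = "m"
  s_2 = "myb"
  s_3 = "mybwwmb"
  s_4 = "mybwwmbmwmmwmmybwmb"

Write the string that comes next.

mybwwmbmwmmwmmybwmbmybmwmmybmybmwmmybmybwwmbmwmmybwmb

Applying the rule to each of the 19 symbols of mybwwmbmwmmwmmybwmb gives the pieces myb w wmb mwm mwm myb wmb myb mwm myb myb mwm myb myb w wmb mwm myb wmb, which concatenate to the answer.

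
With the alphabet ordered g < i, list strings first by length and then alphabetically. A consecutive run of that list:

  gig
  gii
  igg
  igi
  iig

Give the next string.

The successor of iig increments the rightmost position that isn't already i and resets every position after it to g.

iii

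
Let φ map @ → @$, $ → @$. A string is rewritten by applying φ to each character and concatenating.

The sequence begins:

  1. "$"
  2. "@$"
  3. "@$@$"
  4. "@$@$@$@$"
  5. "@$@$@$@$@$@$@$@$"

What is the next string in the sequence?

Rewriting the 16 symbols of @$@$@$@$@$@$@$@$ one by one yields @$ @$ @$ @$ @$ @$ @$ @$ @$ @$ @$ @$ @$ @$ @$ @$; concatenated:

@$@$@$@$@$@$@$@$@$@$@$@$@$@$@$@$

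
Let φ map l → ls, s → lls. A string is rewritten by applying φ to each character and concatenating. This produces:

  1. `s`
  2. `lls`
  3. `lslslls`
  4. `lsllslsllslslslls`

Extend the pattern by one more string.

Rewriting the 17 symbols of lsllslsllslslslls one by one yields ls lls ls ls lls ls lls ls ls lls ls lls ls lls ls ls lls; concatenated:

lsllslslsllslsllslslsllslsllslsllslslslls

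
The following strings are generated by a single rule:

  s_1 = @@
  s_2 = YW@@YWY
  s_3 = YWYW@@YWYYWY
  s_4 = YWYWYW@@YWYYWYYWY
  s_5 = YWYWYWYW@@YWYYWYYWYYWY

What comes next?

s(k+1) = YW·s(k)·YWY, so each term gains YW as a prefix and YWY as a suffix.
Applying this once more to YWYWYWYW@@YWYYWYYWYYWY:

YWYWYWYWYW@@YWYYWYYWYYWYYWY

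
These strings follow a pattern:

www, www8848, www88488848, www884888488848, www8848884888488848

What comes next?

The strings grow by a fixed suffix 8848 each time.
So the next term is www8848884888488848·8848.

www88488848884888488848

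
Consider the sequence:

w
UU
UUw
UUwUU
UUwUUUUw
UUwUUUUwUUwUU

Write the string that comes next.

From term 3 onward, concatenate the last term with the second-to-last: UU·w = UUw, UUw·UU = UUwUU, …
The next term joins UUwUUUUwUUwUU and UUwUUUUw.

UUwUUUUwUUwUUUUwUUUUw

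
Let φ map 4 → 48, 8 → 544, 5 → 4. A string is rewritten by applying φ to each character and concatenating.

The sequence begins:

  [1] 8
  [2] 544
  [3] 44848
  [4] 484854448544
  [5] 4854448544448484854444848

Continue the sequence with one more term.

485444484848544448484848544485444854444848484854448544

Applying the rule to each of the 25 symbols of 4854448544448484854444848 gives the pieces 48 544 4 48 48 48 544 4 48 48 48 48 544 48 544 48 544 4 48 48 48 48 544 48 544, which concatenate to the answer.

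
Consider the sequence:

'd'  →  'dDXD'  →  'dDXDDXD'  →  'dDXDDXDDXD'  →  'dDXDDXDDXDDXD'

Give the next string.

The strings grow by a fixed suffix DXD each time.
One more step from dDXDDXDDXDDXD gives the answer.

dDXDDXDDXDDXDDXD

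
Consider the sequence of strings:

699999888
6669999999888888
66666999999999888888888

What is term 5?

6666666669999999999999888888888888888

Term n consists of 2n-1 6's, followed by 2n+3 9's, followed by 3n 8's (n = 1, 2, …).
Setting n = 5 gives 9, 13, 15 characters in each block.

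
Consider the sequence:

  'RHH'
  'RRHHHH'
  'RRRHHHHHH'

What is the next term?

Term n consists of n R's, followed by 2n H's (n = 1, 2, …).
Setting n = 4 gives 4, 8 characters in each block.

RRRRHHHHHHHH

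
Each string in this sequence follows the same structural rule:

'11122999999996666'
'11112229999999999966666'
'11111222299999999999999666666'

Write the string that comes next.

11111122222999999999999999996666666

The n-th term is n 1's then n-1 2's then 3n-1 9's then n+1 6's, where the shown terms are n = 3, 4, 5.
For the next term, n = 6, so the run lengths are 6, 5, 17, 7.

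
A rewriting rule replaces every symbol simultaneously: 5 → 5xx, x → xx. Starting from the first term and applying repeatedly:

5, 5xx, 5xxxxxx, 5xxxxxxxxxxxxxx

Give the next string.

Rewriting the 15 symbols of 5xxxxxxxxxxxxxx one by one yields 5xx xx xx xx xx xx xx xx xx xx xx xx xx xx xx; concatenated:

5xxxxxxxxxxxxxxxxxxxxxxxxxxxxxx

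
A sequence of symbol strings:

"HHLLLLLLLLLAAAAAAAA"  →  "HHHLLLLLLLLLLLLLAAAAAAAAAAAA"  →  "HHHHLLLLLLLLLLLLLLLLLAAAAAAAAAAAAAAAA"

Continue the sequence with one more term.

The n-th term is n H's then 4n+1 L's then 4n A's, where the shown terms are n = 2, 3, 4.
At n = 5 the blocks have lengths 5, 21, 20.

HHHHHLLLLLLLLLLLLLLLLLLLLLAAAAAAAAAAAAAAAAAAAA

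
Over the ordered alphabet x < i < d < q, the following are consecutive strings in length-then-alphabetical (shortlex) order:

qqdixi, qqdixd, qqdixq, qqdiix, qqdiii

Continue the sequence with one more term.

qqdiid

The successor of qqdiii increments the rightmost position that isn't already q and resets every position after it to x.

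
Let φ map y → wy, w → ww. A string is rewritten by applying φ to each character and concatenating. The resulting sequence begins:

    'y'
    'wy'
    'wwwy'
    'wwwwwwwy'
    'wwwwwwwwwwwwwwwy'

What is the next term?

Rewriting the 16 symbols of wwwwwwwwwwwwwwwy one by one yields ww ww ww ww ww ww ww ww ww ww ww ww ww ww ww wy; concatenated:

wwwwwwwwwwwwwwwwwwwwwwwwwwwwwwwy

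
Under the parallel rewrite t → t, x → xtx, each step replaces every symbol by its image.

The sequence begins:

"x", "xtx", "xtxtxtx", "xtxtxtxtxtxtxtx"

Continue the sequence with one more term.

φ(xtxtxtxtxtxtxtx) expands symbol-by-symbol to xtx t xtx t xtx t xtx t xtx t xtx t xtx t xtx; joining the 15 pieces gives the next term.

xtxtxtxtxtxtxtxtxtxtxtxtxtxtxtx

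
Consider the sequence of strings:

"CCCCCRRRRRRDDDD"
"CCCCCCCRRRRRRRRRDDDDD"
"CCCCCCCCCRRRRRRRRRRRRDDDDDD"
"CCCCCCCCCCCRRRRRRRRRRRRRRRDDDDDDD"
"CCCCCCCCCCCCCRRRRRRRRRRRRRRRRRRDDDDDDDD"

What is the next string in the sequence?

CCCCCCCCCCCCCCCRRRRRRRRRRRRRRRRRRRRRDDDDDDDDD

Reading off run lengths: C runs 5, 7, 9, 11, 13; R runs 6, 9, 12, 15, 18; D runs 4, 5, 6, 7, 8 — each is linear in n, where the shown terms are n = 2, 3, 4, 5, 6.
For the next term, n = 7, so the run lengths are 15, 21, 9.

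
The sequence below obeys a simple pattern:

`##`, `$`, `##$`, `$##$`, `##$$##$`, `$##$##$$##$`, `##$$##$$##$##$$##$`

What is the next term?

Each term (from the third on) is the two preceding terms concatenated in order: term 3 = ##·$ = ##$.
The next term joins $##$##$$##$ and ##$$##$$##$##$$##$.

$##$##$$##$##$$##$$##$##$$##$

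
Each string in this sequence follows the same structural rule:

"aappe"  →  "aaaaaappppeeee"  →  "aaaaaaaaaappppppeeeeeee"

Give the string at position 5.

aaaaaaaaaaaaaaaaaappppppppppeeeeeeeeeeeee

The n-th term is 4n-2 a's then 2n p's then 3n-2 e's (n = 1, 2, …).
For term 5, n = 5, so the run lengths are 18, 10, 13.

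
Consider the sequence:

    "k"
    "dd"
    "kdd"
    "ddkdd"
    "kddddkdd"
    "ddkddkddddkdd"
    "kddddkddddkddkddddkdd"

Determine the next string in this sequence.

This is a Fibonacci-style word recurrence s(k) = s(k−2)·s(k−1): e.g. k·dd = kdd.
Continuing: ddkddkddddkdd · kddddkddddkddkddddkdd gives term 8.

ddkddkddddkddkddddkddddkddkddddkdd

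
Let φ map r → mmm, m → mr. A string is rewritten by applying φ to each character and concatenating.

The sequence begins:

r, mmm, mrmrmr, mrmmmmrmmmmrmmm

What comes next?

Applying the rule to each of the 15 symbols of mrmmmmrmmmmrmmm gives the pieces mr mmm mr mr mr mr mmm mr mr mr mr mmm mr mr mr, which concatenate to the answer.

mrmmmmrmrmrmrmmmmrmrmrmrmmmmrmrmr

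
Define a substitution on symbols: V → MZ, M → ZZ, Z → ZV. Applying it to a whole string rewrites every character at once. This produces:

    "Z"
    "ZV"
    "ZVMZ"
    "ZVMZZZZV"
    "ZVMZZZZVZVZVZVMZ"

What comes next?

ZVMZZZZVZVZVZVMZZVMZZVMZZVMZZZZV

Replace each of the 16 characters of ZVMZZZZVZVZVZVMZ in place — ZV MZ ZZ ZV ZV ZV ZV MZ ZV MZ ZV MZ ZV MZ ZZ ZV — and concatenate.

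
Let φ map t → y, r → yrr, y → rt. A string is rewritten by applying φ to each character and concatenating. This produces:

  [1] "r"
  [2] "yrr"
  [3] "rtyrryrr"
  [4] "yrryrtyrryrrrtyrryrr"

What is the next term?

Applying the rule to each of the 20 symbols of yrryrtyrryrrrtyrryrr gives the pieces rt yrr yrr rt yrr y rt yrr yrr rt yrr yrr yrr y rt yrr yrr rt yrr yrr, which concatenate to the answer.

rtyrryrrrtyrryrtyrryrrrtyrryrryrryrtyrryrrrtyrryrr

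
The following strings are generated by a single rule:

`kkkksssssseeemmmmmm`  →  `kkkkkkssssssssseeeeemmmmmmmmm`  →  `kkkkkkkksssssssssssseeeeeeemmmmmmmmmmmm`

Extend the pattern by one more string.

Each string has the form k^{2n+2} s^{3n+3} e^{2n+1} m^{3n+3} (n = 1, 2, …).
For the next term, n = 4, so the run lengths are 10, 15, 9, 15.

kkkkkkkkkkssssssssssssssseeeeeeeeemmmmmmmmmmmmmmm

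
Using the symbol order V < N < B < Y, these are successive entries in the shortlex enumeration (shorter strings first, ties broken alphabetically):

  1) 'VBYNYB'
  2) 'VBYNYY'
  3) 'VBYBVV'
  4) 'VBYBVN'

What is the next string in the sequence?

Find the rightmost character of VBYBVN below Y, bump it to the next letter, and reset everything to its right to V.

VBYBVB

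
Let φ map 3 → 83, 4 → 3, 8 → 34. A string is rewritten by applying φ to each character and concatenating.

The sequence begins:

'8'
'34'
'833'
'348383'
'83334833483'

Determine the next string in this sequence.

34838383334838333483

Rewriting each symbol of 83334833483: 8→34, 3→83, 3→83, 3→83, 4→3, 8→34, 3→83, 3→83, 4→3, 8→34, 3→83, which concatenates to 34 83 83 83 3 34 83 83 3 34 83.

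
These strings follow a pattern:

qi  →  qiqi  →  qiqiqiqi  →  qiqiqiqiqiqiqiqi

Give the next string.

s(k+1) = s(k)·s(k) — each term doubles the last.
One more doubling of qiqiqiqiqiqiqiqi gives the answer.

qiqiqiqiqiqiqiqiqiqiqiqiqiqiqiqi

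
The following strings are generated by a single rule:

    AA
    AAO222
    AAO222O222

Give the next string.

Every step adds O222 to the end: s(k+1) = s(k)·O222.
One more step from AAO222O222 gives the answer.

AAO222O222O222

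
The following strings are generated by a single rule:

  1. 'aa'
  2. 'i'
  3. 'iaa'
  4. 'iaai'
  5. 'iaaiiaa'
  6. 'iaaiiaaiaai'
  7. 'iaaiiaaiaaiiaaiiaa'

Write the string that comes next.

From term 3 onward, concatenate the last term with the second-to-last: i·aa = iaa, iaa·i = iaai, …
Continuing: iaaiiaaiaaiiaaiiaa · iaaiiaaiaai gives term 8.

iaaiiaaiaaiiaaiiaaiaaiiaaiaai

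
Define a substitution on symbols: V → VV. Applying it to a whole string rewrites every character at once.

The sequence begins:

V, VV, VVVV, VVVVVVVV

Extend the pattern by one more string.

VVVVVVVVVVVVVVVV

Expanding VVVVVVVV: V→VV, V→VV, V→VV, V→VV, V→VV, V→VV, V→VV, V→VV. Concatenated: VV VV VV VV VV VV VV VV.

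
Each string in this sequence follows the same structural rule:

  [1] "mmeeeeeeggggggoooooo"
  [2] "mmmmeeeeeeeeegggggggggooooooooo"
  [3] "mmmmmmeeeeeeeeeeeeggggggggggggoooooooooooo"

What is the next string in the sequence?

mmmmmmmmeeeeeeeeeeeeeeegggggggggggggggooooooooooooooo

Term n consists of 2n-2 m's, followed by 3n e's, followed by 3n g's, followed by 3n o's, where the shown terms are n = 2, 3, 4.
At n = 5 the blocks have lengths 8, 15, 15, 15.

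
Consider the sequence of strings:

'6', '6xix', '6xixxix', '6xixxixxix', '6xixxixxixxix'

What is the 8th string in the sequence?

6xixxixxixxixxixxixxix

Every step adds xix to the end: s(k+1) = s(k)·xix.
From 6xixxixxixxix, 3 further steps: 6xixxixxixxix → 6xixxixxixxixxix → 6xixxixxixxixxixxix → (answer).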